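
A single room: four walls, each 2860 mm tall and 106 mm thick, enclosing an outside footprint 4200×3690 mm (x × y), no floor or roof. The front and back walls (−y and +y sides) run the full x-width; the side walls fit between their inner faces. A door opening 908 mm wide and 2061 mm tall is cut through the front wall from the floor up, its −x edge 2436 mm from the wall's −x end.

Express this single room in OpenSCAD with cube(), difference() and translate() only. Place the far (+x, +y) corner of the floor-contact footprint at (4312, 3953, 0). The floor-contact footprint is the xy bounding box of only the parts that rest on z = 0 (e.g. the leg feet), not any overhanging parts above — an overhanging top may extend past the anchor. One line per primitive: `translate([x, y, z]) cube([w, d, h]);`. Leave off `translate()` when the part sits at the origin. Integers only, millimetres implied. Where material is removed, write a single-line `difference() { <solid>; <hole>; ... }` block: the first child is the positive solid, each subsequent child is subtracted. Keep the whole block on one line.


difference() { translate([112, 263, 0]) cube([4200, 106, 2860]); translate([2548, 263, 0]) cube([908, 106, 2061]); }
translate([112, 3847, 0]) cube([4200, 106, 2860]);
translate([112, 369, 0]) cube([106, 3478, 2860]);
translate([4206, 369, 0]) cube([106, 3478, 2860]);


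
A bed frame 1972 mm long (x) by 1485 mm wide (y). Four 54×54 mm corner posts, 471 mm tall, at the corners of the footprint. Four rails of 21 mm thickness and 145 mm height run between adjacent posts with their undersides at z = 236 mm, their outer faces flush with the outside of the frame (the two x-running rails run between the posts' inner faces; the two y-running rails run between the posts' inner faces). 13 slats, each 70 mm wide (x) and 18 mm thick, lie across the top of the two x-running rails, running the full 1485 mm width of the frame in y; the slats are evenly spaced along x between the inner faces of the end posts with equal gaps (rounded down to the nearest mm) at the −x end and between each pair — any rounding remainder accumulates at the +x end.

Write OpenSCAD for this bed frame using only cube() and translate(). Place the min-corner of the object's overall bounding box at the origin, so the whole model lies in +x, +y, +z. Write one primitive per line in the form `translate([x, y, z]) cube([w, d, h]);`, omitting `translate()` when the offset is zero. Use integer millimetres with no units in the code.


// slat z = rail_z + rail_h = 236 + 145 = 381
// slat gap = ⌊(1864 − 13·70) / 14⌋ = 68
cube([54, 54, 471]);
translate([0, 1431, 0]) cube([54, 54, 471]);
translate([1918, 0, 0]) cube([54, 54, 471]);
translate([1918, 1431, 0]) cube([54, 54, 471]);
translate([54, 0, 236]) cube([1864, 21, 145]);
translate([54, 1464, 236]) cube([1864, 21, 145]);
translate([0, 54, 236]) cube([21, 1377, 145]);
translate([1951, 54, 236]) cube([21, 1377, 145]);
translate([122, 0, 381]) cube([70, 1485, 18]);
translate([260, 0, 381]) cube([70, 1485, 18]);
translate([398, 0, 381]) cube([70, 1485, 18]);
translate([536, 0, 381]) cube([70, 1485, 18]);
translate([674, 0, 381]) cube([70, 1485, 18]);
translate([812, 0, 381]) cube([70, 1485, 18]);
translate([950, 0, 381]) cube([70, 1485, 18]);
translate([1088, 0, 381]) cube([70, 1485, 18]);
translate([1226, 0, 381]) cube([70, 1485, 18]);
translate([1364, 0, 381]) cube([70, 1485, 18]);
translate([1502, 0, 381]) cube([70, 1485, 18]);
translate([1640, 0, 381]) cube([70, 1485, 18]);
translate([1778, 0, 381]) cube([70, 1485, 18]);


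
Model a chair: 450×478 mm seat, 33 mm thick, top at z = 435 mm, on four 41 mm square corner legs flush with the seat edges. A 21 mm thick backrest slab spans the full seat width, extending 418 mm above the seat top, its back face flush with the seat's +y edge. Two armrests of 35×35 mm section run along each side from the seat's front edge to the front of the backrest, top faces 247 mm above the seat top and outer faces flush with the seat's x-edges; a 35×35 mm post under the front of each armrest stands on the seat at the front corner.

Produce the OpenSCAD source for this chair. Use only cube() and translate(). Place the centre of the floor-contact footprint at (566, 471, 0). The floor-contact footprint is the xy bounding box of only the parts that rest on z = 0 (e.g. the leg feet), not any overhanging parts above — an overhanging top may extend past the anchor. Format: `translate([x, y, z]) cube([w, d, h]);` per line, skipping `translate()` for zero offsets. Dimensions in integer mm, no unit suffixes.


translate([341, 232, 402]) cube([450, 478, 33]);
translate([341, 232, 0]) cube([41, 41, 402]);
translate([750, 232, 0]) cube([41, 41, 402]);
translate([341, 669, 0]) cube([41, 41, 402]);
translate([750, 669, 0]) cube([41, 41, 402]);
translate([341, 689, 435]) cube([450, 21, 418]);
translate([341, 232, 647]) cube([35, 457, 35]);
translate([756, 232, 647]) cube([35, 457, 35]);
translate([341, 232, 435]) cube([35, 35, 212]);
translate([756, 232, 435]) cube([35, 35, 212]);


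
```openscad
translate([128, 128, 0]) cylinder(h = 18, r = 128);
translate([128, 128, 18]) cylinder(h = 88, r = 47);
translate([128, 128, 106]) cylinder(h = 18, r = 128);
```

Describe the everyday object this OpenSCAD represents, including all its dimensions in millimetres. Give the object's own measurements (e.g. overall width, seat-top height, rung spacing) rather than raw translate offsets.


A spool: two coaxial disc flanges of radius 128 mm and thickness 18 mm, joined by a core cylinder of radius 47 mm and height 88 mm. The lower flange rests on z = 0 and the three cylinders share a vertical axis.


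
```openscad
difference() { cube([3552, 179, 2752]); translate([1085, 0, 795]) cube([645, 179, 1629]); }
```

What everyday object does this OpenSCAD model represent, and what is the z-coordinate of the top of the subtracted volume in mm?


A wall with a window opening. The window head height is 2424 mm.

A wall with a rectangular opening subtracted — a window. Sill at z = 795, opening 1629 mm tall, so the head is at 795 + 1629 = 2424 mm.


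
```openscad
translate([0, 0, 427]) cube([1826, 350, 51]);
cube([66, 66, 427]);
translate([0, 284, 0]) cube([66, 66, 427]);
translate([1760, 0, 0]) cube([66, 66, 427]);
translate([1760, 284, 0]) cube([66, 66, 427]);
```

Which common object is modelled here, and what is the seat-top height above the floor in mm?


A bench. The seat-top height is 478 mm.

A long slab on four corner posts — a bench. The slab sits at z = 427 with thickness 51, so the top is 427 + 51 = 478 mm.


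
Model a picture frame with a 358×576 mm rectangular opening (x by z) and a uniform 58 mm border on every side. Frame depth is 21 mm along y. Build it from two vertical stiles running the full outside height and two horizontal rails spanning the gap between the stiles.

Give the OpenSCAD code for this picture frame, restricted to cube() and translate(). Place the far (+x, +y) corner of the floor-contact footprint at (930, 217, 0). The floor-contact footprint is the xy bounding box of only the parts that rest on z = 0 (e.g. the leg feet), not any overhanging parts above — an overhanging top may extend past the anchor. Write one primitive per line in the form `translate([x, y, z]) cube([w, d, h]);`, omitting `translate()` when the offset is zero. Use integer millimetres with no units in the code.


translate([456, 196, 0]) cube([58, 21, 692]);
translate([872, 196, 0]) cube([58, 21, 692]);
translate([514, 196, 0]) cube([358, 21, 58]);
translate([514, 196, 634]) cube([358, 21, 58]);


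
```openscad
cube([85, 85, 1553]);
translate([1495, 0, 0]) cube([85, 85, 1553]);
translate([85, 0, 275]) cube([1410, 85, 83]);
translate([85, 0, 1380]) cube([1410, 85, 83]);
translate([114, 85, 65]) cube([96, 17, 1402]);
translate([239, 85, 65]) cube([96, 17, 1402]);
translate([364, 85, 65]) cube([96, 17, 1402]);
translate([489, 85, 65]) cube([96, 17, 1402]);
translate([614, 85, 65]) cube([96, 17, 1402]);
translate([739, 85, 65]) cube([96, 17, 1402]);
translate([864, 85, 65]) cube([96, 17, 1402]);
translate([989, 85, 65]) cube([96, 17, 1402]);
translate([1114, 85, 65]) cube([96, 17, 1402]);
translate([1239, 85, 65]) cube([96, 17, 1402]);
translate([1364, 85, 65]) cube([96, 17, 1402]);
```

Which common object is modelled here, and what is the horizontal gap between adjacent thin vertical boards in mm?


A fence section. The picket gap is 29 mm.

Two posts, two rails, 11 pickets — a fence section. Span 1410 mm holds 11 pickets of 96 mm with 12 equal gaps: ⌊(1410 − 11·96) / 12⌋ = 29 mm.


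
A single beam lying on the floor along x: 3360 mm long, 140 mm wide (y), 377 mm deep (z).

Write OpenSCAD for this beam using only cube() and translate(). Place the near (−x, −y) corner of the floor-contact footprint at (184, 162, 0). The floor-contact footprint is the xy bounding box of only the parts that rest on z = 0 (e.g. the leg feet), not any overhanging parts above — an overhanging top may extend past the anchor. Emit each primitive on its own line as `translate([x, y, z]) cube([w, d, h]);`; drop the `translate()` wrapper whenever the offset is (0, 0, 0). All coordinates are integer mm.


translate([184, 162, 0]) cube([3360, 140, 377]);


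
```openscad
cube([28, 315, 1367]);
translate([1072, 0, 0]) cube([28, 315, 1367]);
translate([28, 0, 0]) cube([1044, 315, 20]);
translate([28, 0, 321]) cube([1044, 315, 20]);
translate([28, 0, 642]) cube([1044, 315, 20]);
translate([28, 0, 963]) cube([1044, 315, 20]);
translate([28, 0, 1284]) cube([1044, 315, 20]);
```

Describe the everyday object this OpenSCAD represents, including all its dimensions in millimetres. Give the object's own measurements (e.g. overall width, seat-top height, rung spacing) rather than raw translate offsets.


An open bookshelf. Two side panels, each 28 mm thick, 315 mm deep and 1367 mm tall, stand 1100 mm apart (outside-to-outside). Between them sit 5 shelves, each 20 mm thick and 315 mm deep, spanning the full gap between the sides. The bottom shelf rests on the floor (its underside at z = 0) and the clear gap between one shelf's top and the next shelf's underside is 301 mm.


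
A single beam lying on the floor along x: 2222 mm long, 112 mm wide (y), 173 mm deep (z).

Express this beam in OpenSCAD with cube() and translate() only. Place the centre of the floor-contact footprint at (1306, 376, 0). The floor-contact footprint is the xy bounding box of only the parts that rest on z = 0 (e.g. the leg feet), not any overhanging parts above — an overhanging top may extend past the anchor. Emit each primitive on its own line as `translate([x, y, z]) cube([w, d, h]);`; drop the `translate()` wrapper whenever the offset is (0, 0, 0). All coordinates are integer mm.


translate([195, 320, 0]) cube([2222, 112, 173]);


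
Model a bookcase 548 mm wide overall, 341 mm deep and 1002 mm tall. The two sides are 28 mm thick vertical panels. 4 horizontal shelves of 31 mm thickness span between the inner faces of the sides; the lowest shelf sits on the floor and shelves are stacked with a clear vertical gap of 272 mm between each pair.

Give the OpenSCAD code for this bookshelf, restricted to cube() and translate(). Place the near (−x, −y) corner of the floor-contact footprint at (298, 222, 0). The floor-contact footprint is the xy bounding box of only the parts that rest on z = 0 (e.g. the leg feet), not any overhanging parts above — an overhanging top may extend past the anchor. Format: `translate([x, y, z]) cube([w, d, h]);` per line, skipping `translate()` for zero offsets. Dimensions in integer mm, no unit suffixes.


translate([298, 222, 0]) cube([28, 341, 1002]);
translate([818, 222, 0]) cube([28, 341, 1002]);
translate([326, 222, 0]) cube([492, 341, 31]);
translate([326, 222, 303]) cube([492, 341, 31]);
translate([326, 222, 606]) cube([492, 341, 31]);
translate([326, 222, 909]) cube([492, 341, 31]);


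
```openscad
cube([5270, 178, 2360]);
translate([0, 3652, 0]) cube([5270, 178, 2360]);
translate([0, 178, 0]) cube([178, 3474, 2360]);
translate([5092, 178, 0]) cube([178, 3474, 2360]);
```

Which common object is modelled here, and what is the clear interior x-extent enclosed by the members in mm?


A house (or room) frame. The interior width is 4914 mm.

Four 2360 mm walls enclosing a rectangle with no floor or roof — a room or house frame. Outside width is 5270 mm and wall thickness is 178 mm, so the interior width is 5270 − 2 × 178 = 4914 mm.


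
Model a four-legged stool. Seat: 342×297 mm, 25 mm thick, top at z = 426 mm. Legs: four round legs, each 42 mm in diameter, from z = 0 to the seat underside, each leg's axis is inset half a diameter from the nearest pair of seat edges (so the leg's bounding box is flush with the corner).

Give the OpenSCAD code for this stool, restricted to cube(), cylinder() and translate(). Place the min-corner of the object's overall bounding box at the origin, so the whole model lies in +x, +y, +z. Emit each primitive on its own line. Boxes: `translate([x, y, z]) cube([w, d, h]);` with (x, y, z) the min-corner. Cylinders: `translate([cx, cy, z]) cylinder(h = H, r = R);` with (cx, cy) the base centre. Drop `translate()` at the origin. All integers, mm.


translate([0, 0, 401]) cube([342, 297, 25]);
translate([21, 21, 0]) cylinder(h = 401, r = 21);
translate([321, 21, 0]) cylinder(h = 401, r = 21);
translate([21, 276, 0]) cylinder(h = 401, r = 21);
translate([321, 276, 0]) cylinder(h = 401, r = 21);


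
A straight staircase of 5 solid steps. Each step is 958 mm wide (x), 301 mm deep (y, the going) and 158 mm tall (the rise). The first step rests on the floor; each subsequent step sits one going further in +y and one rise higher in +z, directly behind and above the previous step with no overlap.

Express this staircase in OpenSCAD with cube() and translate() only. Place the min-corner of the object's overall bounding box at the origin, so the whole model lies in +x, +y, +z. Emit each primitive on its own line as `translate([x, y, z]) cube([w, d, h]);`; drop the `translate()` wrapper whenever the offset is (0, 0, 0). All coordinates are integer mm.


cube([958, 301, 158]);
translate([0, 301, 158]) cube([958, 301, 158]);
translate([0, 602, 316]) cube([958, 301, 158]);
translate([0, 903, 474]) cube([958, 301, 158]);
translate([0, 1204, 632]) cube([958, 301, 158]);


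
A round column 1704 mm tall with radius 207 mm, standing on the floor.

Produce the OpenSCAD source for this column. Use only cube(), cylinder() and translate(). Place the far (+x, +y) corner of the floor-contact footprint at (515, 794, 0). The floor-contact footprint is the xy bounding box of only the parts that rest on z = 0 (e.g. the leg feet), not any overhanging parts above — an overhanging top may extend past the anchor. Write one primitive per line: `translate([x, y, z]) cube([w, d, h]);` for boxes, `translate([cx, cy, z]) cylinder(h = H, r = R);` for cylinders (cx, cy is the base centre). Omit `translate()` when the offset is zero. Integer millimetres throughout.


translate([308, 587, 0]) cylinder(h = 1704, r = 207);


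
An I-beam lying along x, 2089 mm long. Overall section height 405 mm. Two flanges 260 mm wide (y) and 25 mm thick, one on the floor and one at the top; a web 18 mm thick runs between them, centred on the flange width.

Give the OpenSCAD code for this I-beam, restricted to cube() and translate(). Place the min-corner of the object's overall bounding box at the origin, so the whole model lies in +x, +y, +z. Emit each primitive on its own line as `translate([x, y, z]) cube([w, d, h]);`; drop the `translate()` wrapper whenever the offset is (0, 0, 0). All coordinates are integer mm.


cube([2089, 260, 25]);
translate([0, 121, 25]) cube([2089, 18, 355]);
translate([0, 0, 380]) cube([2089, 260, 25]);


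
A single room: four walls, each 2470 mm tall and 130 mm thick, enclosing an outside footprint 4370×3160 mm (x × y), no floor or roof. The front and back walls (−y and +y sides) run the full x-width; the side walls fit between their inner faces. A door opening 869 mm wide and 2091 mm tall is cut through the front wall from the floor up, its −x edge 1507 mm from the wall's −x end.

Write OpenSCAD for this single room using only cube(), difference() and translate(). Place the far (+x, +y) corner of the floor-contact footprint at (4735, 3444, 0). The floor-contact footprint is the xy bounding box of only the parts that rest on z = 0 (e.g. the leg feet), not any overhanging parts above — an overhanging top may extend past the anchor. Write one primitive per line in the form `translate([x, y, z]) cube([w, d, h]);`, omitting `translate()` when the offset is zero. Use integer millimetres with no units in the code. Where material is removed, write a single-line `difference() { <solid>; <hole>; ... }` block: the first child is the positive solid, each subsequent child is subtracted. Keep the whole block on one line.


difference() { translate([365, 284, 0]) cube([4370, 130, 2470]); translate([1872, 284, 0]) cube([869, 130, 2091]); }
translate([365, 3314, 0]) cube([4370, 130, 2470]);
translate([365, 414, 0]) cube([130, 2900, 2470]);
translate([4605, 414, 0]) cube([130, 2900, 2470]);


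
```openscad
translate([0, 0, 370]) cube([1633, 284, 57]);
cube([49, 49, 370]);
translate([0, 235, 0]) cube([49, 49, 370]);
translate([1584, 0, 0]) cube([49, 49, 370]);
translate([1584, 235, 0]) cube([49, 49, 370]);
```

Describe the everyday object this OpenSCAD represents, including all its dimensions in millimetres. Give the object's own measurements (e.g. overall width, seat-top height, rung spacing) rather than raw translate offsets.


A bench: a 1633×284 mm seat slab, 57 mm thick, top at z = 427 mm, on four 49×49 mm square legs flush with the seat corners and standing on z = 0.


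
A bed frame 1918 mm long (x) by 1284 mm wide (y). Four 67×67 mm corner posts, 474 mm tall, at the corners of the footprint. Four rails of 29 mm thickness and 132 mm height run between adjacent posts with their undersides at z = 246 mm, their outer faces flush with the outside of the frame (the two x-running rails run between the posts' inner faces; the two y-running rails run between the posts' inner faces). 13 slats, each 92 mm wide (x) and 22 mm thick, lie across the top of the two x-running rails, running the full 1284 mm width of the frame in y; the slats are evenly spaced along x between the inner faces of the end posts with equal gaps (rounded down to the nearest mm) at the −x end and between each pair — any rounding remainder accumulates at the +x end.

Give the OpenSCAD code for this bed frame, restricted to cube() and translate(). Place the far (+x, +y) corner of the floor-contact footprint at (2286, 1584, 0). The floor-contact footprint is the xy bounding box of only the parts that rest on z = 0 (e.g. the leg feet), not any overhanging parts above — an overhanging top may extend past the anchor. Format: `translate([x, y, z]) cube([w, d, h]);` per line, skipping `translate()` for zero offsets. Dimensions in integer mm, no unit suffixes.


translate([368, 300, 0]) cube([67, 67, 474]);
translate([368, 1517, 0]) cube([67, 67, 474]);
translate([2219, 300, 0]) cube([67, 67, 474]);
translate([2219, 1517, 0]) cube([67, 67, 474]);
translate([435, 300, 246]) cube([1784, 29, 132]);
translate([435, 1555, 246]) cube([1784, 29, 132]);
translate([368, 367, 246]) cube([29, 1150, 132]);
translate([2257, 367, 246]) cube([29, 1150, 132]);
translate([477, 300, 378]) cube([92, 1284, 22]);
translate([611, 300, 378]) cube([92, 1284, 22]);
translate([745, 300, 378]) cube([92, 1284, 22]);
translate([879, 300, 378]) cube([92, 1284, 22]);
translate([1013, 300, 378]) cube([92, 1284, 22]);
translate([1147, 300, 378]) cube([92, 1284, 22]);
translate([1281, 300, 378]) cube([92, 1284, 22]);
translate([1415, 300, 378]) cube([92, 1284, 22]);
translate([1549, 300, 378]) cube([92, 1284, 22]);
translate([1683, 300, 378]) cube([92, 1284, 22]);
translate([1817, 300, 378]) cube([92, 1284, 22]);
translate([1951, 300, 378]) cube([92, 1284, 22]);
translate([2085, 300, 378]) cube([92, 1284, 22]);


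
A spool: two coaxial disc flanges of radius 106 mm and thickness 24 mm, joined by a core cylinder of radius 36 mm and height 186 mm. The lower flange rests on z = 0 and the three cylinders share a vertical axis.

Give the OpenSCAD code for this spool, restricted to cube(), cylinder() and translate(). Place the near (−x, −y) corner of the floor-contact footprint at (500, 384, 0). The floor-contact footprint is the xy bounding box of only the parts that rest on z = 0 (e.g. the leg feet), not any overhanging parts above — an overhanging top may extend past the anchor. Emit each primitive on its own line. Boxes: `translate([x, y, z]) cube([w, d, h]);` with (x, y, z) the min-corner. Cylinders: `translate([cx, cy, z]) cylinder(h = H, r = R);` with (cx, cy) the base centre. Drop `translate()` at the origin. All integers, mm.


translate([606, 490, 0]) cylinder(h = 24, r = 106);
translate([606, 490, 24]) cylinder(h = 186, r = 36);
translate([606, 490, 210]) cylinder(h = 24, r = 106);


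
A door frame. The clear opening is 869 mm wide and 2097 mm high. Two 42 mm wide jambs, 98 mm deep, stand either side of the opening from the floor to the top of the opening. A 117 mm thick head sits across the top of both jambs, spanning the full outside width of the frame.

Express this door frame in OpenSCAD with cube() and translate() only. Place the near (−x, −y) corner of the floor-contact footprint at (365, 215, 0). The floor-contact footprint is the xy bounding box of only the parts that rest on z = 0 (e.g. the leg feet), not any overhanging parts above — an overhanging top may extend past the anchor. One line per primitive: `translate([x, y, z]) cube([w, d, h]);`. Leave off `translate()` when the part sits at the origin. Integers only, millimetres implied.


translate([365, 215, 0]) cube([42, 98, 2097]);
translate([1276, 215, 0]) cube([42, 98, 2097]);
translate([365, 215, 2097]) cube([953, 98, 117]);


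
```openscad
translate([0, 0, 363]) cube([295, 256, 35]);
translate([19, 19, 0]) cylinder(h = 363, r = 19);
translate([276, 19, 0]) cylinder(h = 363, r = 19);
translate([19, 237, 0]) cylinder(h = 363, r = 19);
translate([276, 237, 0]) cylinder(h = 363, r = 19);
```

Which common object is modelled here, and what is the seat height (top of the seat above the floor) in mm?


A stool. The seat height is 398 mm.

A 295×256×35 slab at z = 363 on four corner cylinders — a stool. The seat top is 363 + 35 = 398 mm.


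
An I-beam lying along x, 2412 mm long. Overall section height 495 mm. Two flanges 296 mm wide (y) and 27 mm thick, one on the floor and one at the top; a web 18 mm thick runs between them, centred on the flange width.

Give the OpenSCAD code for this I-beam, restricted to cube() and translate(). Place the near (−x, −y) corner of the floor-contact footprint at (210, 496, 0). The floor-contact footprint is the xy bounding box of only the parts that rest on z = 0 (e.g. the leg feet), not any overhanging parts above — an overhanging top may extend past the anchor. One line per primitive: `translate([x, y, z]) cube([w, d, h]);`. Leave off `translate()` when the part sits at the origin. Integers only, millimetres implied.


translate([210, 496, 0]) cube([2412, 296, 27]);
translate([210, 635, 27]) cube([2412, 18, 441]);
translate([210, 496, 468]) cube([2412, 296, 27]);


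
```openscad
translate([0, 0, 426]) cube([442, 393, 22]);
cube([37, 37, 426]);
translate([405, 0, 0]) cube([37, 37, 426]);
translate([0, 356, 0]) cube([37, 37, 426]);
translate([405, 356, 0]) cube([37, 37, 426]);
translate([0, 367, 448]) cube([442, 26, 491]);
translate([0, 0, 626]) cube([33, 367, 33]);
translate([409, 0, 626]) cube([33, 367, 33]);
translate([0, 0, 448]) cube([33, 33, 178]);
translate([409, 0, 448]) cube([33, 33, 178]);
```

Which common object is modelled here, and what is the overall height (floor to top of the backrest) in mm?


A chair. The overall height is 939 mm.

A slab on four corner posts with a tall panel at the back — a chair. The seat slab sits at z = 426 with thickness 22, and the 491 mm backrest starts at the seat top, so the overall height is 426 + 22 + 491 = 939 mm.


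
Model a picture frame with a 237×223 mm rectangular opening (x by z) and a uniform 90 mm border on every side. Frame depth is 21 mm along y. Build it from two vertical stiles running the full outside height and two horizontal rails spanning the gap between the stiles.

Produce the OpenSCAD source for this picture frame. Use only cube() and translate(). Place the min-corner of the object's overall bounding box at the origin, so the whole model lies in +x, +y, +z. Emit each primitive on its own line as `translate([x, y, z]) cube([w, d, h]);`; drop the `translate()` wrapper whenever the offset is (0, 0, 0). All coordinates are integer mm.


cube([90, 21, 403]);
translate([327, 0, 0]) cube([90, 21, 403]);
translate([90, 0, 0]) cube([237, 21, 90]);
translate([90, 0, 313]) cube([237, 21, 90]);


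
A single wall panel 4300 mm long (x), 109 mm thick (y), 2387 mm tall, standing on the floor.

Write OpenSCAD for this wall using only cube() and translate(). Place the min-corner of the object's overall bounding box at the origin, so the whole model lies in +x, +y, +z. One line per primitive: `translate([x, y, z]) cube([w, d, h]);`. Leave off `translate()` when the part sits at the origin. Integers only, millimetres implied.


cube([4300, 109, 2387]);


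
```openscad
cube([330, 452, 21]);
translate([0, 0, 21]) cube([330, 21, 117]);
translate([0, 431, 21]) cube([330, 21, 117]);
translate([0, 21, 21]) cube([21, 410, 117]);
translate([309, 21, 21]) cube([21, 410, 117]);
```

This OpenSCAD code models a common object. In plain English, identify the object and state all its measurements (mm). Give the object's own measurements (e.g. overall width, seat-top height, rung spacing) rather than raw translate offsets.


An open-topped rectangular box: outside dimensions 330×452×138 mm, with a uniform wall and base thickness of 21 mm. The base is a full 330×452 slab on the floor; four walls sit on top of the base. The front and back walls (the −y and +y sides) span the full width; the two side walls fit between them.


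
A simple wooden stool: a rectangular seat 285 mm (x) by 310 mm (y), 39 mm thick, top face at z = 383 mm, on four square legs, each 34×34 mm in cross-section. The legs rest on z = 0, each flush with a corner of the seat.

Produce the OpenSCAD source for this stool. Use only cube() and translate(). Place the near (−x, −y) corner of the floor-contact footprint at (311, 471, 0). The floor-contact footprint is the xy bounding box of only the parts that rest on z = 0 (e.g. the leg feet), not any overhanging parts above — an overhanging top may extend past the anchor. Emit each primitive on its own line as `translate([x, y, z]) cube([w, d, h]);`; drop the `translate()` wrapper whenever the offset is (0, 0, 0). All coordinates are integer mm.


// leg_h = 383 - 39 = 344
translate([311, 471, 344]) cube([285, 310, 39]);
translate([311, 471, 0]) cube([34, 34, 344]);
translate([562, 471, 0]) cube([34, 34, 344]);
translate([311, 747, 0]) cube([34, 34, 344]);
translate([562, 747, 0]) cube([34, 34, 344]);


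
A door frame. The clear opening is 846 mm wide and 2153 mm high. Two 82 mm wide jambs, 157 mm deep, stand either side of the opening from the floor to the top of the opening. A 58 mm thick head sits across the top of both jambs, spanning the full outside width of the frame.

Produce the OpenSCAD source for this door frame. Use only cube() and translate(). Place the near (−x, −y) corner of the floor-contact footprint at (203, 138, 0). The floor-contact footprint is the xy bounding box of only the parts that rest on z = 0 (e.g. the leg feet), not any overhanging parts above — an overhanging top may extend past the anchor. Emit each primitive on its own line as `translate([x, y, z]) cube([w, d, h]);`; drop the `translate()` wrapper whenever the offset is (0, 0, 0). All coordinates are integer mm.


translate([203, 138, 0]) cube([82, 157, 2153]);
translate([1131, 138, 0]) cube([82, 157, 2153]);
translate([203, 138, 2153]) cube([1010, 157, 58]);


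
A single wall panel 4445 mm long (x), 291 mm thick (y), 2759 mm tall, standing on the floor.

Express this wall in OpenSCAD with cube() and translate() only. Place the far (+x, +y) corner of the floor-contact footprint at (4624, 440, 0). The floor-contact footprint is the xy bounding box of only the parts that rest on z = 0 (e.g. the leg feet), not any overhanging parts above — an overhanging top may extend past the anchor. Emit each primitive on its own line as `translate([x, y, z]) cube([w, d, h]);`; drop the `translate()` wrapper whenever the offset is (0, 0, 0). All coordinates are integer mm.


translate([179, 149, 0]) cube([4445, 291, 2759]);


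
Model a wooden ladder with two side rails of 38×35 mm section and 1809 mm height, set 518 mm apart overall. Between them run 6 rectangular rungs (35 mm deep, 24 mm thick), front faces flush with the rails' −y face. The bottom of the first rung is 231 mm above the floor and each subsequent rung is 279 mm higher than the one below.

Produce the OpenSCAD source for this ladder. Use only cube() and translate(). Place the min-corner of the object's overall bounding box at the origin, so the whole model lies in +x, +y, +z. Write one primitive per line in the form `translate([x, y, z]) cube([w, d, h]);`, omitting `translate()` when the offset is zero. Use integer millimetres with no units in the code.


cube([38, 35, 1809]);
translate([480, 0, 0]) cube([38, 35, 1809]);
translate([38, 0, 231]) cube([442, 35, 24]);
translate([38, 0, 510]) cube([442, 35, 24]);
translate([38, 0, 789]) cube([442, 35, 24]);
translate([38, 0, 1068]) cube([442, 35, 24]);
translate([38, 0, 1347]) cube([442, 35, 24]);
translate([38, 0, 1626]) cube([442, 35, 24]);


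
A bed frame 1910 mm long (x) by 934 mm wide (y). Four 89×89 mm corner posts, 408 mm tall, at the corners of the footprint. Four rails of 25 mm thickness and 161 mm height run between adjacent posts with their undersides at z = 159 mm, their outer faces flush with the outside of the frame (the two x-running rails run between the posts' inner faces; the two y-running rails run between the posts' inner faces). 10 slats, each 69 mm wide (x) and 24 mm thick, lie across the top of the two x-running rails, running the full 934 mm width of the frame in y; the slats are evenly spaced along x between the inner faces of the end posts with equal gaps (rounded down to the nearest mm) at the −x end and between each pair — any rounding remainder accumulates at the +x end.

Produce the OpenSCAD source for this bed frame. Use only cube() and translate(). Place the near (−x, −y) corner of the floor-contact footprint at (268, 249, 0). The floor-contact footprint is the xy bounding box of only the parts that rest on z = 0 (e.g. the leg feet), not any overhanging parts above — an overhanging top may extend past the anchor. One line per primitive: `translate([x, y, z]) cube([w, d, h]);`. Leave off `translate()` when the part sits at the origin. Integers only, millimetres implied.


translate([268, 249, 0]) cube([89, 89, 408]);
translate([268, 1094, 0]) cube([89, 89, 408]);
translate([2089, 249, 0]) cube([89, 89, 408]);
translate([2089, 1094, 0]) cube([89, 89, 408]);
translate([357, 249, 159]) cube([1732, 25, 161]);
translate([357, 1158, 159]) cube([1732, 25, 161]);
translate([268, 338, 159]) cube([25, 756, 161]);
translate([2153, 338, 159]) cube([25, 756, 161]);
translate([451, 249, 320]) cube([69, 934, 24]);
translate([614, 249, 320]) cube([69, 934, 24]);
translate([777, 249, 320]) cube([69, 934, 24]);
translate([940, 249, 320]) cube([69, 934, 24]);
translate([1103, 249, 320]) cube([69, 934, 24]);
translate([1266, 249, 320]) cube([69, 934, 24]);
translate([1429, 249, 320]) cube([69, 934, 24]);
translate([1592, 249, 320]) cube([69, 934, 24]);
translate([1755, 249, 320]) cube([69, 934, 24]);
translate([1918, 249, 320]) cube([69, 934, 24]);


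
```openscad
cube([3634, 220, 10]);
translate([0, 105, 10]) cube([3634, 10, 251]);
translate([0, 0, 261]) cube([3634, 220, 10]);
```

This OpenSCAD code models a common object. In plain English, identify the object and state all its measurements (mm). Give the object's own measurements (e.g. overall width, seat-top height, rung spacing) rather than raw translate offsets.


An I-beam lying along x, 3634 mm long. Overall section height 271 mm. Two flanges 220 mm wide (y) and 10 mm thick, one on the floor and one at the top; a web 10 mm thick runs between them, centred on the flange width.


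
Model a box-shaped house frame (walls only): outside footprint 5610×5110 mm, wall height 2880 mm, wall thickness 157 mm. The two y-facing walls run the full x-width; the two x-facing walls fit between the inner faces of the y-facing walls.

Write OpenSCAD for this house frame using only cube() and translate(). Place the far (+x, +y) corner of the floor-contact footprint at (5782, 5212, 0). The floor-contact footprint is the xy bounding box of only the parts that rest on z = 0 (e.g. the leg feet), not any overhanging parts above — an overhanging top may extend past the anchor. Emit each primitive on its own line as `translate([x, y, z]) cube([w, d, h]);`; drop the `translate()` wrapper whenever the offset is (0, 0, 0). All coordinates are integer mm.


translate([172, 102, 0]) cube([5610, 157, 2880]);
translate([172, 5055, 0]) cube([5610, 157, 2880]);
translate([172, 259, 0]) cube([157, 4796, 2880]);
translate([5625, 259, 0]) cube([157, 4796, 2880]);


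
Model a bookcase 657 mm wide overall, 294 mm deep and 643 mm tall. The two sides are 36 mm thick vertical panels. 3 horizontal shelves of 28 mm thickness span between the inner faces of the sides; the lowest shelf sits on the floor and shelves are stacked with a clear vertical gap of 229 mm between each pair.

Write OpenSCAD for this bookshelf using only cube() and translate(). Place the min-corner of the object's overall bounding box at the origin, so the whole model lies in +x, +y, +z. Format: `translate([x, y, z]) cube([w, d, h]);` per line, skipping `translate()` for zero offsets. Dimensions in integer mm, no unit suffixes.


cube([36, 294, 643]);
translate([621, 0, 0]) cube([36, 294, 643]);
translate([36, 0, 0]) cube([585, 294, 28]);
translate([36, 0, 257]) cube([585, 294, 28]);
translate([36, 0, 514]) cube([585, 294, 28]);


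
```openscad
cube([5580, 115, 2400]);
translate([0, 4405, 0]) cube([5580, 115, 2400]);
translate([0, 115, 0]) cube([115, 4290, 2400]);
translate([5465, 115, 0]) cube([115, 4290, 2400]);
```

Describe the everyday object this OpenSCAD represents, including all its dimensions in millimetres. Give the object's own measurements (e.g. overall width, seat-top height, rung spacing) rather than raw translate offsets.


The wall frame of a small rectangular building: four walls, each 2400 mm tall and 115 mm thick, enclosing a footprint 5580 mm (x) by 4520 mm (y) outside-to-outside, with no floor or roof. The front and back walls (the −y and +y sides) span the full width; the two side walls fit between them.


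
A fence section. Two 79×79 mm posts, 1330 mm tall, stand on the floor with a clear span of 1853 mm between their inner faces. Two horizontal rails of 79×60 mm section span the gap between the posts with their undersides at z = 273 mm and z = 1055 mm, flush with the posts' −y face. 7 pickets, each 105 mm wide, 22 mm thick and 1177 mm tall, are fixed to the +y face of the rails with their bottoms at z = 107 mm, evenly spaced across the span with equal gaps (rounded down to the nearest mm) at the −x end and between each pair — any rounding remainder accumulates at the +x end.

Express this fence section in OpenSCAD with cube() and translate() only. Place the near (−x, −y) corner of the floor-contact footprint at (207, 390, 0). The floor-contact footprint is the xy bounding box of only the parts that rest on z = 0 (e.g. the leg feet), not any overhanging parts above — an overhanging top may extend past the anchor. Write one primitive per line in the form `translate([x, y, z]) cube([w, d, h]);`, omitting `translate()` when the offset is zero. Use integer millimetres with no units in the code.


translate([207, 390, 0]) cube([79, 79, 1330]);
translate([2139, 390, 0]) cube([79, 79, 1330]);
translate([286, 390, 273]) cube([1853, 79, 60]);
translate([286, 390, 1055]) cube([1853, 79, 60]);
translate([425, 469, 107]) cube([105, 22, 1177]);
translate([669, 469, 107]) cube([105, 22, 1177]);
translate([913, 469, 107]) cube([105, 22, 1177]);
translate([1157, 469, 107]) cube([105, 22, 1177]);
translate([1401, 469, 107]) cube([105, 22, 1177]);
translate([1645, 469, 107]) cube([105, 22, 1177]);
translate([1889, 469, 107]) cube([105, 22, 1177]);


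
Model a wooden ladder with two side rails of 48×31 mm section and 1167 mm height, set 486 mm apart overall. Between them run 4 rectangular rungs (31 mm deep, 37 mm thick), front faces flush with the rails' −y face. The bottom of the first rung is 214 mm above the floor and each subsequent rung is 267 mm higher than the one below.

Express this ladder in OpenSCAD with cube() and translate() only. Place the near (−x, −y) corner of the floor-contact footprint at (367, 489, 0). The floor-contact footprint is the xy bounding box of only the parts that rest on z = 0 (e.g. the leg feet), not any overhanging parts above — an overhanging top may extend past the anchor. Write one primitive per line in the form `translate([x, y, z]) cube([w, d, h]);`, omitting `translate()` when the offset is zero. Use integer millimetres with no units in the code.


// rung span = 486 - 2*48 = 390
// rung[k] z = 214 + k*267
translate([367, 489, 0]) cube([48, 31, 1167]);
translate([805, 489, 0]) cube([48, 31, 1167]);
translate([415, 489, 214]) cube([390, 31, 37]);
translate([415, 489, 481]) cube([390, 31, 37]);
translate([415, 489, 748]) cube([390, 31, 37]);
translate([415, 489, 1015]) cube([390, 31, 37]);


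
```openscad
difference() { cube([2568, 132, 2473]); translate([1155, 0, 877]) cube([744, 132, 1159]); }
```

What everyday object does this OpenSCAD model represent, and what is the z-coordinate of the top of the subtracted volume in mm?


A wall with a window opening. The window head height is 2036 mm.

A wall with a rectangular opening subtracted — a window. Sill at z = 877, opening 1159 mm tall, so the head is at 877 + 1159 = 2036 mm.


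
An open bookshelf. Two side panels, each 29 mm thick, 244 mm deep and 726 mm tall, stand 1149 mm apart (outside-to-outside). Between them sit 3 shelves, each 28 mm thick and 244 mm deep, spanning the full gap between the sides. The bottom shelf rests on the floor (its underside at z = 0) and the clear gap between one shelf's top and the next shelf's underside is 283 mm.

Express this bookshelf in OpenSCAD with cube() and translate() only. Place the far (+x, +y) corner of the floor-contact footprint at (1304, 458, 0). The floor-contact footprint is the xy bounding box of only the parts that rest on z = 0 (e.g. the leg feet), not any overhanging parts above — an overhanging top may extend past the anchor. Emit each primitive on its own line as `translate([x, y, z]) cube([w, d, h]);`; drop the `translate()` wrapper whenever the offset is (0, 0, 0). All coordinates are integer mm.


translate([155, 214, 0]) cube([29, 244, 726]);
translate([1275, 214, 0]) cube([29, 244, 726]);
translate([184, 214, 0]) cube([1091, 244, 28]);
translate([184, 214, 311]) cube([1091, 244, 28]);
translate([184, 214, 622]) cube([1091, 244, 28]);


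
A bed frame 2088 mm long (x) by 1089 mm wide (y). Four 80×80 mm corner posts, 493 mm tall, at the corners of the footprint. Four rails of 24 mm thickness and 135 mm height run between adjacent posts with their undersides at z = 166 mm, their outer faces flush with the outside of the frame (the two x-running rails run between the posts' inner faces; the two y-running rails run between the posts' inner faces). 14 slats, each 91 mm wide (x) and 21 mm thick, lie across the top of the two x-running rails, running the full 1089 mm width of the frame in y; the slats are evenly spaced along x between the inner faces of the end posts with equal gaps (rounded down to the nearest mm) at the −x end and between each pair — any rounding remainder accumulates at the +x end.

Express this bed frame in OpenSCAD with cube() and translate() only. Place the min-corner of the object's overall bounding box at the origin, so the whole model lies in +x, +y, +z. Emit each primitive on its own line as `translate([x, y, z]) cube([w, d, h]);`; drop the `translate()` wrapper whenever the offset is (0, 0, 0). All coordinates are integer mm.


// slat z = rail_z + rail_h = 166 + 135 = 301
// slat gap = ⌊(1928 − 14·91) / 15⌋ = 43
cube([80, 80, 493]);
translate([0, 1009, 0]) cube([80, 80, 493]);
translate([2008, 0, 0]) cube([80, 80, 493]);
translate([2008, 1009, 0]) cube([80, 80, 493]);
translate([80, 0, 166]) cube([1928, 24, 135]);
translate([80, 1065, 166]) cube([1928, 24, 135]);
translate([0, 80, 166]) cube([24, 929, 135]);
translate([2064, 80, 166]) cube([24, 929, 135]);
translate([123, 0, 301]) cube([91, 1089, 21]);
translate([257, 0, 301]) cube([91, 1089, 21]);
translate([391, 0, 301]) cube([91, 1089, 21]);
translate([525, 0, 301]) cube([91, 1089, 21]);
translate([659, 0, 301]) cube([91, 1089, 21]);
translate([793, 0, 301]) cube([91, 1089, 21]);
translate([927, 0, 301]) cube([91, 1089, 21]);
translate([1061, 0, 301]) cube([91, 1089, 21]);
translate([1195, 0, 301]) cube([91, 1089, 21]);
translate([1329, 0, 301]) cube([91, 1089, 21]);
translate([1463, 0, 301]) cube([91, 1089, 21]);
translate([1597, 0, 301]) cube([91, 1089, 21]);
translate([1731, 0, 301]) cube([91, 1089, 21]);
translate([1865, 0, 301]) cube([91, 1089, 21]);
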